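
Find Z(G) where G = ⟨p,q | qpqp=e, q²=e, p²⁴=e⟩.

An element z ∈ Z(G) iff z commutes with every generator.
For example p¹² is central: (p¹²)·p = p¹³ = p·(p¹²); (p¹²)·q = p¹²q = q·(p¹²).
Whereas p ∉ Z(G) since p·q = pq ≠ p²³q = q·p.
Checking each of the 48 elements this way gives Z(G) = {e, p¹²}, of order 2.

Answer: {e, p¹²}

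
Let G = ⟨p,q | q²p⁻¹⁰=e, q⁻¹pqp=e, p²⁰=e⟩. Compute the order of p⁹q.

Compute successive powers until reaching e:
  (p⁹q)¹ = p⁹q, (p⁹q)² = p¹⁰, (p⁹q)³ = p⁹q⁻¹, (p⁹q)⁴ = e.
The smallest positive k with (p⁹q)ᵏ = e is 4.

Answer: 4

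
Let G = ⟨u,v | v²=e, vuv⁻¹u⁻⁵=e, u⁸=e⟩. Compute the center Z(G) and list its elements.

An element z ∈ Z(G) iff z commutes with every generator.
For example u² is central: (u²)·u = u³ = u·(u²); (u²)·v = u²v = v·(u²).
Whereas u ∉ Z(G) since u·v = uv ≠ u⁵v = v·u.
Checking each of the 16 elements this way gives Z(G) = {e, u², u⁴, u⁶}, of order 4.

Answer: {e, u², u⁴, u⁶}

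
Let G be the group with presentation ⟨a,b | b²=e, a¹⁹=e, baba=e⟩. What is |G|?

Enumerate words in the generators, reducing via the relations: the distinct elements are
  {a, b, e, ab, a², a³, a⁴, a⁵, a⁶, a⁷, a⁸, a⁹, a²b, a³b, a¹², a¹³, a¹¹, a¹⁰, a¹⁴, a¹⁵, a¹⁶, a¹⁷, a¹⁸, a⁴b, a⁵b, a⁶b, a⁷b, a⁸b, a⁹b, a¹²b, a¹³b, a¹¹b, a¹⁰b, a¹⁴b, a¹⁵b, a¹⁶b, a¹⁷b, a¹⁸b}.
No further products give new elements, so |G| = 38.

Answer: 38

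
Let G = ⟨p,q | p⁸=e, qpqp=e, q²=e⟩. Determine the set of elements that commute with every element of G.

An element z ∈ Z(G) iff z commutes with every generator.
For example p⁴ is central: (p⁴)·p = p⁵ = p·(p⁴); (p⁴)·q = p⁴q = q·(p⁴).
Whereas p ∉ Z(G) since p·q = pq ≠ p⁷q = q·p.
Checking each of the 16 elements this way gives Z(G) = {e, p⁴}, of order 2.

Answer: {e, p⁴}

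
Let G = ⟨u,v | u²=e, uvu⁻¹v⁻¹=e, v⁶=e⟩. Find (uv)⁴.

Compute successive powers of (uv), reducing at each step:
  (uv)²: (uv) · u = v;   v · v = v²
  (uv)³: (v²) · u = uv²;   (uv²) · v = uv³
  (uv)⁴: (uv³) · u = v³;   (v³) · v = v⁴

Answer: v⁴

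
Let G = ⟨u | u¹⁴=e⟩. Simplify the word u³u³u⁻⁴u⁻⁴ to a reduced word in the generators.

Multiply left to right, reducing at each step:
  (u³) · u³ = u⁶
  (u⁶) · u⁻⁴ = u²
  (u²) · u⁻⁴ = u¹²

Answer: u¹²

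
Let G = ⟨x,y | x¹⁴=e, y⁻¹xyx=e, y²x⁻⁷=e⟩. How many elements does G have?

Enumerate words in the generators, reducing via the relations: the distinct elements are
  {e, x, y, xy, x², x³, x⁴, x⁵, x⁶, x⁷, x⁸, x⁹, x²y, x³y, x¹², x¹³, x¹¹, x¹⁰, x⁴y, x⁵y, x⁶y, y⁻¹, xy⁻¹, x²y⁻¹, x³y⁻¹, x⁴y⁻¹, x⁵y⁻¹, x⁶y⁻¹}.
No further products give new elements, so |G| = 28.

Answer: 28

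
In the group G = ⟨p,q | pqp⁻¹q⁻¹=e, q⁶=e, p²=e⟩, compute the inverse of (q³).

The order of (q³) is 2 (smallest k with (q³)ᵏ = e), so (q³)⁻¹ = (q³)¹ = q³.
Check: (q³) · (q³) → (q³) · q³ = e, giving e as required.

Answer: q³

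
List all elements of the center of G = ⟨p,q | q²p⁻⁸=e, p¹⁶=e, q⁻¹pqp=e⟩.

An element z ∈ Z(G) iff z commutes with every generator.
For example p⁸ is central: (p⁸)·p = p⁹ = p·(p⁸); (p⁸)·q = q⁻¹ = q·(p⁸).
Whereas p ∉ Z(G) since p·q = pq ≠ p⁷q⁻¹ = q·p.
Checking each of the 32 elements this way gives Z(G) = {e, p⁸}, of order 2.

Answer: {e, p⁸}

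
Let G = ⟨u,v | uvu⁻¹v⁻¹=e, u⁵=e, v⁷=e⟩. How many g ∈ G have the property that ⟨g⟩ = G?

G is cyclic of order 35. An element generates G iff its order is 35, and a cyclic group of order 35 has exactly φ(35) = 24 such elements.

Answer: 24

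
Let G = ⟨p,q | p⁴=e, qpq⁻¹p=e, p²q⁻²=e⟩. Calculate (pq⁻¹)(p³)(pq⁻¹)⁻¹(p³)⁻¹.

[(pq⁻¹), (p³)] = (pq⁻¹)·(p³)·(pq⁻¹)⁻¹·(p³)⁻¹.
  (pq⁻¹) · (p³) = q
  q · (pq) = p
  p · p = p²

Answer: p²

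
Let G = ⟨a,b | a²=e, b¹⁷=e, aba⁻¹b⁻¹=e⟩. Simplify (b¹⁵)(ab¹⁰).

Compute (b¹⁵) · (ab¹⁰) by multiplying left to right and reducing via the relations at each step:
  (b¹⁵) · a = ab¹⁵
  (ab¹⁵) · b¹⁰ = ab⁸

Answer: ab⁸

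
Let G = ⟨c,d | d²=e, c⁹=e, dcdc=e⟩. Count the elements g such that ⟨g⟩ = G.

⟨g⟩ = G would require ord(g) = |G| = 18, but the maximum element order in G is 9 < 18. So G is not cyclic and no single element generates it: the count is 0.

Answer: 0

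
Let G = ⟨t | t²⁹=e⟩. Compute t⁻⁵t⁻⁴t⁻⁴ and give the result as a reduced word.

Multiply left to right, reducing at each step:
  (t²⁴) · t⁻⁴ = t²⁰
  (t²⁰) · t⁻⁴ = t¹⁶

Answer: t¹⁶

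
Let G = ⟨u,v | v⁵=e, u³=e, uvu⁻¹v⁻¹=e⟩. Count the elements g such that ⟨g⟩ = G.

G is cyclic of order 15. An element generates G iff its order is 15, and a cyclic group of order 15 has exactly φ(15) = 8 such elements.

Answer: 8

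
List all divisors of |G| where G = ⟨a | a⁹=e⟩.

|G| = 9 = 3². By Lagrange's theorem the order of any subgroup divides 9; the divisors of 9 are 1, 3, 9.

Answer: 1, 3, 9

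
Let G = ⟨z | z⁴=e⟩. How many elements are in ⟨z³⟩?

|⟨z³⟩| equals the order of z³. Compute successive powers until reaching e:
  (z³)¹ = z³, (z³)² = z², (z³)³ = z, (z³)⁴ = e.
The smallest positive k with (z³)ᵏ = e is 4, so |⟨z³⟩| = 4.

Answer: 4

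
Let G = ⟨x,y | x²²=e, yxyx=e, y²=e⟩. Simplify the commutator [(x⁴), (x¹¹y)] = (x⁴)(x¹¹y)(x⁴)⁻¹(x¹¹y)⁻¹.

[(x⁴), (x¹¹y)] = (x⁴)·(x¹¹y)·(x⁴)⁻¹·(x¹¹y)⁻¹.
  (x⁴) · (x¹¹y) = x¹⁵y
  (x¹⁵y) · (x¹⁸) = x¹⁹y
  (x¹⁹y) · (x¹¹y) = x⁸

Answer: x⁸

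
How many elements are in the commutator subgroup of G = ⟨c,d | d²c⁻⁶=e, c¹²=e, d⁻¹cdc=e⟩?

G' = [G, G] is generated by all commutators. The generator-pair commutators are: [c, d] = c².
The subgroup they normally generate is {e, c², c⁴, c⁶, c⁸, c¹⁰}, of order 6.
Check: |G/G'| = 24/6 = 4 is the order of the abelianisation.

Answer: 6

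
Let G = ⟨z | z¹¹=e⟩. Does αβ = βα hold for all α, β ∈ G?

G has a single generator, so G is cyclic and hence abelian.

Answer: Yes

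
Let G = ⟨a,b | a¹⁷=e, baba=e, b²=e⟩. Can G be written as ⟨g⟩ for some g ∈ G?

Every cyclic group is abelian. But a·b = ab while b·a = a¹⁶b, so a·b ≠ b·a and G is not abelian. Hence G is not cyclic.

Answer: No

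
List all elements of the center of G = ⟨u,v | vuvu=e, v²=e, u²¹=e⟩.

An element z ∈ Z(G) iff z commutes with every generator.
For example e is central: e·u = u = u·e; e·v = v = v·e.
Whereas u ∉ Z(G) since u·v = uv ≠ u²⁰v = v·u.
Checking each of the 42 elements this way gives Z(G) = {e}, of order 1.

Answer: {e}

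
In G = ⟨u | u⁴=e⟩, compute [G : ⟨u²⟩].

First find ord(u²) by computing successive powers:
  (u²)¹ = u², (u²)² = e.
So |⟨u²⟩| = ord(u²) = 2. With |G| = 4, by Lagrange [G : ⟨u²⟩] = 4/2 = 2.

Answer: 2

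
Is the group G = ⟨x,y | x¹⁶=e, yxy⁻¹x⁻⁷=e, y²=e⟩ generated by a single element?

Every cyclic group is abelian. But x·y = xy while y·x = x⁷y, so x·y ≠ y·x and G is not abelian. Hence G is not cyclic.

Answer: No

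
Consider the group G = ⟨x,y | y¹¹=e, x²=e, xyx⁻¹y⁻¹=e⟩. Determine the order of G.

Enumerate words in the generators, reducing via the relations: the distinct elements are
  {e, x, y, xy, y², y³, y⁴, y⁵, y⁶, y⁷, y⁸, y⁹, xy², xy³, xy⁴, xy⁵, xy⁶, xy⁷, xy⁸, xy⁹, y¹⁰, xy¹⁰}.
No further products give new elements, so |G| = 22.

Answer: 22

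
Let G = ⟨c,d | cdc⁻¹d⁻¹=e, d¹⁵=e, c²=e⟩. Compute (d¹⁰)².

Compute successive powers of (d¹⁰), reducing at each step:
  (d¹⁰)²: (d¹⁰) · d¹⁰ = d⁵

Answer: d⁵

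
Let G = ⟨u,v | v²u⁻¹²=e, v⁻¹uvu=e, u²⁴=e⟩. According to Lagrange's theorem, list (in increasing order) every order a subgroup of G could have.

|G| = 48 = 2⁴ · 3. By Lagrange's theorem the order of any subgroup divides 48; the divisors of 48 are 1, 2, 3, 4, 6, 8, 12, 16, 24, 48.

Answer: 1, 2, 3, 4, 6, 8, 12, 16, 24, 48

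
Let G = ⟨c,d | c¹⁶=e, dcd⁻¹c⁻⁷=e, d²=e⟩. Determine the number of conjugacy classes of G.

The conjugacy classes (representative and size) are:
  [e] (size 1), [c] (size 2), [c¹⁴] (size 2), [c³] (size 2), [c⁴] (size 2), [c¹⁰] (size 2), [c⁸] (size 1), [c⁹] (size 2), [c¹¹] (size 2), [c¹⁰d] (size 8), [cd] (size 8).
Class equation: 1 + 2 + 2 + 2 + 2 + 2 + 1 + 2 + 2 + 8 + 8 = 32 = |G|. So G has 11 conjugacy classes.

Answer: 11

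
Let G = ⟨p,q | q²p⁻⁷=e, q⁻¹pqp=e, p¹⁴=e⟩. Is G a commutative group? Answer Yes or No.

p·q = pq but q·p = p⁶q⁻¹, so p·q ≠ q·p and G is not abelian.

Answer: No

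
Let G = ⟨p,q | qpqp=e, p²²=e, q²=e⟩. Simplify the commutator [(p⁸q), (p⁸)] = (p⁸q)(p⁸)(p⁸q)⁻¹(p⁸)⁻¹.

[(p⁸q), (p⁸)] = (p⁸q)·(p⁸)·(p⁸q)⁻¹·(p⁸)⁻¹.
  (p⁸q) · (p⁸) = q
  q · (p⁸q) = p¹⁴
  (p¹⁴) · (p¹⁴) = p⁶

Answer: p⁶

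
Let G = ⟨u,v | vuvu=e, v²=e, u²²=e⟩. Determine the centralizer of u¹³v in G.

⟨u¹³v⟩ ⊆ C_G(u¹³v) since powers of u¹³v commute with u¹³v; so |C_G(u¹³v)| ≥ |⟨u¹³v⟩| = 2.
By orbit–stabilizer, |C_G(u¹³v)| = |G| / |conj. class of u¹³v| = 44 / 11 = 4.
The 4 elements commuting with u¹³v are {e, u¹¹, u²v, u¹³v}.

Answer: {e, u¹¹, u²v, u¹³v}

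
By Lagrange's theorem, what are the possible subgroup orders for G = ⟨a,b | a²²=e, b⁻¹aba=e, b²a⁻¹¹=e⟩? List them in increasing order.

|G| = 44 = 2² · 11. By Lagrange's theorem the order of any subgroup divides 44; the divisors of 44 are 1, 2, 4, 11, 22, 44.

Answer: 1, 2, 4, 11, 22, 44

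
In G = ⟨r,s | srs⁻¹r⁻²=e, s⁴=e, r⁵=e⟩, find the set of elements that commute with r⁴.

⟨r⁴⟩ ⊆ C_G(r⁴) since powers of r⁴ commute with r⁴; so |C_G(r⁴)| ≥ |⟨r⁴⟩| = 5.
By orbit–stabilizer, |C_G(r⁴)| = |G| / |conj. class of r⁴| = 20 / 4 = 5.
The 5 elements commuting with r⁴ are {e, r, r², r³, r⁴}.

Answer: {e, r, r², r³, r⁴}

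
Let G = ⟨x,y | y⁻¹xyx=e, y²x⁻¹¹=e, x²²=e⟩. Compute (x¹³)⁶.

Compute successive powers of (x¹³), reducing at each step:
  (x¹³)²: (x¹³) · x¹³ = x⁴
  (x¹³)³: (x⁴) · x¹³ = x¹⁷
  (x¹³)⁴: (x¹⁷) · x¹³ = x⁸
  (x¹³)⁵: (x⁸) · x¹³ = x²¹
  (x¹³)⁶: (x²¹) · x¹³ = x¹²

Answer: x¹²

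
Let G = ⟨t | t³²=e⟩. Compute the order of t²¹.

Compute successive powers until reaching e:
  (t²¹)¹ = t²¹, (t²¹)² = t¹⁰, (t²¹)³ = t³¹, (t²¹)⁴ = t²⁰, (t²¹)⁵ = t⁹, (t²¹)⁶ = t³⁰, (t²¹)⁷ = t¹⁹, (t²¹)⁸ = t⁸, (t²¹)⁹ = t²⁹, (t²¹)¹⁰ = t¹⁸, (t²¹)¹¹ = t⁷, (t²¹)¹² = t²⁸, (t²¹)¹³ = t¹⁷, (t²¹)¹⁴ = t⁶, (t²¹)¹⁵ = t²⁷, (t²¹)¹⁶ = t¹⁶, (t²¹)¹⁷ = t⁵, (t²¹)¹⁸ = t²⁶, (t²¹)¹⁹ = t¹⁵, (t²¹)²⁰ = t⁴, (t²¹)²¹ = t²⁵, (t²¹)²² = t¹⁴, (t²¹)²³ = t³, (t²¹)²⁴ = t²⁴, (t²¹)²⁵ = t¹³, (t²¹)²⁶ = t², (t²¹)²⁷ = t²³, (t²¹)²⁸ = t¹², (t²¹)²⁹ = t, (t²¹)³⁰ = t²², (t²¹)³¹ = t¹¹, (t²¹)³² = e.
The smallest positive k with (t²¹)ᵏ = e is 32.

Answer: 32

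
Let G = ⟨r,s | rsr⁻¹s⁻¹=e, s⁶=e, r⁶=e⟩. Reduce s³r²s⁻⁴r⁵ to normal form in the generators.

Multiply left to right, reducing at each step:
  (s³) · r² = r²s³
  (r²s³) · s⁻⁴ = r²s⁵
  (r²s⁵) · r⁵ = rs⁵

Answer: rs⁵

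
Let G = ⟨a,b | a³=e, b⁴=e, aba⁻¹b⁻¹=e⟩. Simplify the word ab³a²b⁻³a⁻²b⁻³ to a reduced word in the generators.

Multiply left to right, reducing at each step:
  a · b³ = ab³
  (ab³) · a² = b³
  (b³) · b⁻³ = e
  e · a⁻² = a
  a · b⁻³ = ab

Answer: ab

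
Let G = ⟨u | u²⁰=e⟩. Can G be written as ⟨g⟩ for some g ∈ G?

|G| = 20. The element u has order 20 (its powers give 20 distinct elements), so ⟨u⟩ = G and G is cyclic.

Answer: Yes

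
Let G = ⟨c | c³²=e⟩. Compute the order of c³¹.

Compute successive powers until reaching e:
  (c³¹)¹ = c³¹, (c³¹)² = c³⁰, (c³¹)³ = c²⁹, (c³¹)⁴ = c²⁸, (c³¹)⁵ = c²⁷, (c³¹)⁶ = c²⁶, (c³¹)⁷ = c²⁵, (c³¹)⁸ = c²⁴, (c³¹)⁹ = c²³, (c³¹)¹⁰ = c²², (c³¹)¹¹ = c²¹, (c³¹)¹² = c²⁰, (c³¹)¹³ = c¹⁹, (c³¹)¹⁴ = c¹⁸, (c³¹)¹⁵ = c¹⁷, (c³¹)¹⁶ = c¹⁶, (c³¹)¹⁷ = c¹⁵, (c³¹)¹⁸ = c¹⁴, (c³¹)¹⁹ = c¹³, (c³¹)²⁰ = c¹², (c³¹)²¹ = c¹¹, (c³¹)²² = c¹⁰, (c³¹)²³ = c⁹, (c³¹)²⁴ = c⁸, (c³¹)²⁵ = c⁷, (c³¹)²⁶ = c⁶, (c³¹)²⁷ = c⁵, (c³¹)²⁸ = c⁴, (c³¹)²⁹ = c³, (c³¹)³⁰ = c², (c³¹)³¹ = c, (c³¹)³² = e.
The smallest positive k with (c³¹)ᵏ = e is 32.

Answer: 32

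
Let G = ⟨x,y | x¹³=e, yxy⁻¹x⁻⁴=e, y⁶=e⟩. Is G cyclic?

Every cyclic group is abelian. But x·y = xy while y·x = x⁴y, so x·y ≠ y·x and G is not abelian. Hence G is not cyclic.

Answer: No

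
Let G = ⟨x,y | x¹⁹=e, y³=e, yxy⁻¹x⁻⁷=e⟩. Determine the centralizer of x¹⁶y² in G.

⟨x¹⁶y²⟩ ⊆ C_G(x¹⁶y²) since powers of x¹⁶y² commute with x¹⁶y²; so |C_G(x¹⁶y²)| ≥ |⟨x¹⁶y²⟩| = 3.
By orbit–stabilizer, |C_G(x¹⁶y²)| = |G| / |conj. class of x¹⁶y²| = 57 / 19 = 3.
The 3 elements commuting with x¹⁶y² are {e, x²y, x¹⁶y²}.

Answer: {e, x²y, x¹⁶y²}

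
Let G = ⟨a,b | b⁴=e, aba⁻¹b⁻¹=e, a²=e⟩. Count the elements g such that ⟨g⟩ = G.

⟨g⟩ = G would require ord(g) = |G| = 8, but the maximum element order in G is 4 < 8. So G is not cyclic and no single element generates it: the count is 0.

Answer: 0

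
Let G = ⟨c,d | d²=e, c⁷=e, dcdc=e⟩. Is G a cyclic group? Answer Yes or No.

Every cyclic group is abelian. But c·d = cd while d·c = c⁶d, so c·d ≠ d·c and G is not abelian. Hence G is not cyclic.

Answer: No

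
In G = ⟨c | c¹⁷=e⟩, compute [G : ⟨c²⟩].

First find ord(c²) by computing successive powers:
  (c²)¹ = c², (c²)² = c⁴, (c²)³ = c⁶, (c²)⁴ = c⁸, (c²)⁵ = c¹⁰, (c²)⁶ = c¹², (c²)⁷ = c¹⁴, (c²)⁸ = c¹⁶, (c²)⁹ = c, (c²)¹⁰ = c³, (c²)¹¹ = c⁵, (c²)¹² = c⁷, (c²)¹³ = c⁹, (c²)¹⁴ = c¹¹, (c²)¹⁵ = c¹³, (c²)¹⁶ = c¹⁵, (c²)¹⁷ = e.
So |⟨c²⟩| = ord(c²) = 17. With |G| = 17, by Lagrange [G : ⟨c²⟩] = 17/17 = 1.

Answer: 1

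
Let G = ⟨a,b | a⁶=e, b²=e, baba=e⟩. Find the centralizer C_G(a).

⟨a⟩ ⊆ C_G(a) since powers of a commute with a; so |C_G(a)| ≥ |⟨a⟩| = 6.
By orbit–stabilizer, |C_G(a)| = |G| / |conj. class of a| = 12 / 2 = 6.
The 6 elements commuting with a are {e, a, a², a³, a⁴, a⁵}.

Answer: {e, a, a², a³, a⁴, a⁵}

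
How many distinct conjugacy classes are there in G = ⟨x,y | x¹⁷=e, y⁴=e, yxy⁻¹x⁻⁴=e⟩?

The conjugacy classes (representative and size) are:
  [e] (size 1), [x⁴] (size 4), [x²] (size 4), [x⁵] (size 4), [x¹¹] (size 4), [x⁷y] (size 17), [x³y²] (size 17), [x⁹y³] (size 17).
Class equation: 1 + 4 + 4 + 4 + 4 + 17 + 17 + 17 = 68 = |G|. So G has 8 conjugacy classes.

Answer: 8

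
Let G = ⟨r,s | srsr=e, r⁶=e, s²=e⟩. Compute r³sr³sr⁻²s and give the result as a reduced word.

Multiply left to right, reducing at each step:
  (r³) · s = r³s
  (r³s) · r³ = s
  s · s = e
  e · r⁻² = r⁴
  (r⁴) · s = r⁴s

Answer: r⁴s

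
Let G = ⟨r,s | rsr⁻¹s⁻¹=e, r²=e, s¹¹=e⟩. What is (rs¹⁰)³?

Compute successive powers of (rs¹⁰), reducing at each step:
  (rs¹⁰)²: (rs¹⁰) · r = s¹⁰;   (s¹⁰) · s¹⁰ = s⁹
  (rs¹⁰)³: (s⁹) · r = rs⁹;   (rs⁹) · s¹⁰ = rs⁸

Answer: rs⁸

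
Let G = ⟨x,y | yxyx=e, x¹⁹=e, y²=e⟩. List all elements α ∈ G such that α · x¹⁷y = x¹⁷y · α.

⟨x¹⁷y⟩ ⊆ C_G(x¹⁷y) since powers of x¹⁷y commute with x¹⁷y; so |C_G(x¹⁷y)| ≥ |⟨x¹⁷y⟩| = 2.
By orbit–stabilizer, |C_G(x¹⁷y)| = |G| / |conj. class of x¹⁷y| = 38 / 19 = 2.
The 2 elements commuting with x¹⁷y are {e, x¹⁷y}.

Answer: {e, x¹⁷y}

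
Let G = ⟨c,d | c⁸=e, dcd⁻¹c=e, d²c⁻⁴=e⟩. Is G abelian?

c·d = cd but d·c = c³d⁻¹, so c·d ≠ d·c and G is not abelian.

Answer: No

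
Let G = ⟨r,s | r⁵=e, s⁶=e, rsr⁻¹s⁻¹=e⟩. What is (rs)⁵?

Compute successive powers of (rs), reducing at each step:
  (rs)²: (rs) · r = r²s;   (r²s) · s = r²s²
  (rs)³: (r²s²) · r = r³s²;   (r³s²) · s = r³s³
  (rs)⁴: (r³s³) · r = r⁴s³;   (r⁴s³) · s = r⁴s⁴
  (rs)⁵: (r⁴s⁴) · r = s⁴;   (s⁴) · s = s⁵

Answer: s⁵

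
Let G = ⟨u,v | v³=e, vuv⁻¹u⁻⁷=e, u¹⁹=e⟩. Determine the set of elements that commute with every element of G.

An element z ∈ Z(G) iff z commutes with every generator.
For example e is central: e·u = u = u·e; e·v = v = v·e.
Whereas u ∉ Z(G) since u·v = uv ≠ u⁷v = v·u.
Checking each of the 57 elements this way gives Z(G) = {e}, of order 1.

Answer: {e}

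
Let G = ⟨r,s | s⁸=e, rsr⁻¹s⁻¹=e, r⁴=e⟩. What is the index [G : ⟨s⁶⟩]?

First find ord(s⁶) by computing successive powers:
  (s⁶)¹ = s⁶, (s⁶)² = s⁴, (s⁶)³ = s², (s⁶)⁴ = e.
So |⟨s⁶⟩| = ord(s⁶) = 4. With |G| = 32, by Lagrange [G : ⟨s⁶⟩] = 32/4 = 8.

Answer: 8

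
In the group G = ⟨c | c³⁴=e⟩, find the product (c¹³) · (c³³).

Compute (c¹³) · (c³³) by multiplying left to right and reducing via the relations at each step:
  (c¹³) · c³³ = c¹²

Answer: c¹²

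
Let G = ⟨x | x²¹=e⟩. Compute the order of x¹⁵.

Compute successive powers until reaching e:
  (x¹⁵)¹ = x¹⁵, (x¹⁵)² = x⁹, (x¹⁵)³ = x³, (x¹⁵)⁴ = x¹⁸, (x¹⁵)⁵ = x¹², (x¹⁵)⁶ = x⁶, (x¹⁵)⁷ = e.
The smallest positive k with (x¹⁵)ᵏ = e is 7.

Answer: 7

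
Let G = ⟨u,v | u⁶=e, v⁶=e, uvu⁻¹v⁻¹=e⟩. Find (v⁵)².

Compute successive powers of (v⁵), reducing at each step:
  (v⁵)²: (v⁵) · v⁵ = v⁴

Answer: v⁴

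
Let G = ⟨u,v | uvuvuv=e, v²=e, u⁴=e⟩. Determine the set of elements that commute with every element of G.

An element z ∈ Z(G) iff z commutes with every generator.
For example e is central: e·u = u = u·e; e·v = v = v·e.
Whereas u ∉ Z(G) since u·v = uv ≠ vu = v·u.
Checking each of the 24 elements this way gives Z(G) = {e}, of order 1.

Answer: {e}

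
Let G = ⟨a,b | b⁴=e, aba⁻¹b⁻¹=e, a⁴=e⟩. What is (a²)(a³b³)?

Compute (a²) · (a³b³) by multiplying left to right and reducing via the relations at each step:
  (a²) · a³ = a
  a · b³ = ab³

Answer: ab³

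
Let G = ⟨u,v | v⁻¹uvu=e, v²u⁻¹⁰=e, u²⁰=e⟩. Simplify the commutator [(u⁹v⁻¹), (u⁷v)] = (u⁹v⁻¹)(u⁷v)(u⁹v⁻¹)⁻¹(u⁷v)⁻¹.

[(u⁹v⁻¹), (u⁷v)] = (u⁹v⁻¹)·(u⁷v)·(u⁹v⁻¹)⁻¹·(u⁷v)⁻¹.
  (u⁹v⁻¹) · (u⁷v) = u²
  (u²) · (u⁹v) = uv⁻¹
  (uv⁻¹) · (u⁷v⁻¹) = u⁴

Answer: u⁴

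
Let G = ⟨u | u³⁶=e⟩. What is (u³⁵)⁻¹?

The order of (u³⁵) is 36 (smallest k with (u³⁵)ᵏ = e), so (u³⁵)⁻¹ = (u³⁵)³⁵ = u.
Check: (u³⁵) · u → (u³⁵) · u = e, giving e as required.

Answer: u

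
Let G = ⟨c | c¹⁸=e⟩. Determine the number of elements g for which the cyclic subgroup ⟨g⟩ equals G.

G is cyclic of order 18. An element generates G iff its order is 18, and a cyclic group of order 18 has exactly φ(18) = 6 such elements.

Answer: 6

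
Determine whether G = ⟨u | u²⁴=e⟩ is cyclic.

|G| = 24. The element u has order 24 (its powers give 24 distinct elements), so ⟨u⟩ = G and G is cyclic.

Answer: Yes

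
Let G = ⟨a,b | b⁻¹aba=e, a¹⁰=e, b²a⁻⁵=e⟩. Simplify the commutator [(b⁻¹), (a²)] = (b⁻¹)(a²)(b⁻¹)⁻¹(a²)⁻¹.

[(b⁻¹), (a²)] = (b⁻¹)·(a²)·(b⁻¹)⁻¹·(a²)⁻¹.
  (b⁻¹) · (a²) = a³b
  (a³b) · b = a⁸
  (a⁸) · (a⁸) = a⁶

Answer: a⁶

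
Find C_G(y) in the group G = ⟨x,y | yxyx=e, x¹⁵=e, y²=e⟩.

⟨y⟩ ⊆ C_G(y) since powers of y commute with y; so |C_G(y)| ≥ |⟨y⟩| = 2.
By orbit–stabilizer, |C_G(y)| = |G| / |conj. class of y| = 30 / 15 = 2.
The 2 elements commuting with y are {e, y}.

Answer: {e, y}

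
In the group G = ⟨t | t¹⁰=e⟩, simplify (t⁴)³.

Compute successive powers of (t⁴), reducing at each step:
  (t⁴)²: (t⁴) · t⁴ = t⁸
  (t⁴)³: (t⁸) · t⁴ = t²

Answer: t²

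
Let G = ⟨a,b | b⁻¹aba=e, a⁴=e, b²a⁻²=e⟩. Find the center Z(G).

An element z ∈ Z(G) iff z commutes with every generator.
For example a² is central: (a²)·a = a³ = a·(a²); (a²)·b = b⁻¹ = b·(a²).
Whereas a ∉ Z(G) since a·b = ab ≠ ab⁻¹ = b·a.
Checking each of the 8 elements this way gives Z(G) = {e, a²}, of order 2.

Answer: {e, a²}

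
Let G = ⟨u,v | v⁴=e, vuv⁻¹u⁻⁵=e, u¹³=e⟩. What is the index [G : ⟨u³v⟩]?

First find ord(u³v) by computing successive powers:
  (u³v)¹ = u³v, (u³v)² = u⁵v², (u³v)³ = u²v³, (u³v)⁴ = e.
So |⟨u³v⟩| = ord(u³v) = 4. With |G| = 52, by Lagrange [G : ⟨u³v⟩] = 52/4 = 13.

Answer: 13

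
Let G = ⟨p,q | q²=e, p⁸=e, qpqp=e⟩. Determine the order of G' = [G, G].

G' = [G, G] is generated by all commutators. The generator-pair commutators are: [p, q] = p².
The subgroup they normally generate is {e, p², p⁴, p⁶}, of order 4.
Check: |G/G'| = 16/4 = 4 is the order of the abelianisation.

Answer: 4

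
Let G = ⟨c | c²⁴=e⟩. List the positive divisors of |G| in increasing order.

|G| = 24 = 2³ · 3. By Lagrange's theorem the order of any subgroup divides 24; the divisors of 24 are 1, 2, 3, 4, 6, 8, 12, 24.

Answer: 1, 2, 3, 4, 6, 8, 12, 24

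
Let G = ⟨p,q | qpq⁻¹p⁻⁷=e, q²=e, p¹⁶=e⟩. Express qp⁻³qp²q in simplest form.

Multiply left to right, reducing at each step:
  q · p⁻³ = p¹¹q
  (p¹¹q) · q = p¹¹
  (p¹¹) · p² = p¹³
  (p¹³) · q = p¹³q

Answer: p¹³q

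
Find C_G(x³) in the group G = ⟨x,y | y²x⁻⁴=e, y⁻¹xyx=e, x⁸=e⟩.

⟨x³⟩ ⊆ C_G(x³) since powers of x³ commute with x³; so |C_G(x³)| ≥ |⟨x³⟩| = 8.
By orbit–stabilizer, |C_G(x³)| = |G| / |conj. class of x³| = 16 / 2 = 8.
The 8 elements commuting with x³ are {e, x, x², x³, x⁴, x⁵, x⁶, x⁷}.

Answer: {e, x, x², x³, x⁴, x⁵, x⁶, x⁷}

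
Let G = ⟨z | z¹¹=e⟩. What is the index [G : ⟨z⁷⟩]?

First find ord(z⁷) by computing successive powers:
  (z⁷)¹ = z⁷, (z⁷)² = z³, (z⁷)³ = z¹⁰, (z⁷)⁴ = z⁶, (z⁷)⁵ = z², (z⁷)⁶ = z⁹, (z⁷)⁷ = z⁵, (z⁷)⁸ = z, (z⁷)⁹ = z⁸, (z⁷)¹⁰ = z⁴, (z⁷)¹¹ = e.
So |⟨z⁷⟩| = ord(z⁷) = 11. With |G| = 11, by Lagrange [G : ⟨z⁷⟩] = 11/11 = 1.

Answer: 1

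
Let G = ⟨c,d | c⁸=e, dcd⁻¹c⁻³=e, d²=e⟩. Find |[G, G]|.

G' = [G, G] is generated by all commutators. The generator-pair commutators are: [c, d] = c⁶.
The subgroup they normally generate is {e, c², c⁴, c⁶}, of order 4.
Check: |G/G'| = 16/4 = 4 is the order of the abelianisation.

Answer: 4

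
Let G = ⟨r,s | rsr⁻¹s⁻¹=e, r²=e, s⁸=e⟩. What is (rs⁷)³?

Compute successive powers of (rs⁷), reducing at each step:
  (rs⁷)²: (rs⁷) · r = s⁷;   (s⁷) · s⁷ = s⁶
  (rs⁷)³: (s⁶) · r = rs⁶;   (rs⁶) · s⁷ = rs⁵

Answer: rs⁵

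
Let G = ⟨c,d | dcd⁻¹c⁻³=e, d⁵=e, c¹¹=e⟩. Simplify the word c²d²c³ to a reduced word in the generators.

Multiply left to right, reducing at each step:
  (c²) · d² = c²d²
  (c²d²) · c³ = c⁷d²

Answer: c⁷d²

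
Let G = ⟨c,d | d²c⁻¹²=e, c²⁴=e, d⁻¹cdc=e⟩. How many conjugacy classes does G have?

The conjugacy classes (representative and size) are:
  [e] (size 1), [c] (size 2), [c²] (size 2), [c³] (size 2), [c⁴] (size 2), [c⁵] (size 2), [c¹⁸] (size 2), [c⁷] (size 2), [c¹⁶] (size 2), [c¹⁵] (size 2), [c¹⁴] (size 2), [c¹³] (size 2), [c¹²] (size 1), [c⁶d] (size 12), [c⁵d⁻¹] (size 12).
Class equation: 1 + 2 + 2 + 2 + 2 + 2 + 2 + 2 + 2 + 2 + 2 + 2 + 1 + 12 + 12 = 48 = |G|. So G has 15 conjugacy classes.

Answer: 15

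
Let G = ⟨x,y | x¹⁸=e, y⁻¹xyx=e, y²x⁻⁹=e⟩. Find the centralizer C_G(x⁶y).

⟨x⁶y⟩ ⊆ C_G(x⁶y) since powers of x⁶y commute with x⁶y; so |C_G(x⁶y)| ≥ |⟨x⁶y⟩| = 4.
By orbit–stabilizer, |C_G(x⁶y)| = |G| / |conj. class of x⁶y| = 36 / 9 = 4.
The 4 elements commuting with x⁶y are {e, x⁹, x⁶y, x⁶y⁻¹}.

Answer: {e, x⁹, x⁶y, x⁶y⁻¹}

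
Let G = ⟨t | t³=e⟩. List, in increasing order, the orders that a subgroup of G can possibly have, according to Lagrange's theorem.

|G| = 3 = 3. By Lagrange's theorem the order of any subgroup divides 3; the divisors of 3 are 1, 3.

Answer: 1, 3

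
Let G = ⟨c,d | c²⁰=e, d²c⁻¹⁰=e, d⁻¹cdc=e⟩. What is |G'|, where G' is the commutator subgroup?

G' = [G, G] is generated by all commutators. The generator-pair commutators are: [c, d] = c².
The subgroup they normally generate is {e, c², c⁴, c⁶, c⁸, c¹⁰, c¹², c¹⁴, c¹⁶, c¹⁸}, of order 10.
Check: |G/G'| = 40/10 = 4 is the order of the abelianisation.

Answer: 10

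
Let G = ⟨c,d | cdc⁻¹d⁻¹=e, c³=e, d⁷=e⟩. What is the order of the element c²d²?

Compute successive powers until reaching e:
  (c²d²)¹ = c²d², (c²d²)² = cd⁴, (c²d²)³ = d⁶, (c²d²)⁴ = c²d, (c²d²)⁵ = cd³, (c²d²)⁶ = d⁵, (c²d²)⁷ = c², (c²d²)⁸ = cd², (c²d²)⁹ = d⁴, (c²d²)¹⁰ = c²d⁶, (c²d²)¹¹ = cd, (c²d²)¹² = d³, (c²d²)¹³ = c²d⁵, (c²d²)¹⁴ = c, (c²d²)¹⁵ = d², (c²d²)¹⁶ = c²d⁴, (c²d²)¹⁷ = cd⁶, (c²d²)¹⁸ = d, (c²d²)¹⁹ = c²d³, (c²d²)²⁰ = cd⁵, (c²d²)²¹ = e.
The smallest positive k with (c²d²)ᵏ = e is 21.

Answer: 21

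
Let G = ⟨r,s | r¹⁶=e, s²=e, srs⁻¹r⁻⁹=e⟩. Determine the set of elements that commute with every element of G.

An element z ∈ Z(G) iff z commutes with every generator.
For example r² is central: (r²)·r = r³ = r·(r²); (r²)·s = r²s = s·(r²).
Whereas r ∉ Z(G) since r·s = rs ≠ r⁹s = s·r.
Checking each of the 32 elements this way gives Z(G) = {e, r², r⁴, r⁶, r⁸, r¹⁰, r¹², r¹⁴}, of order 8.

Answer: {e, r², r⁴, r⁶, r⁸, r¹⁰, r¹², r¹⁴}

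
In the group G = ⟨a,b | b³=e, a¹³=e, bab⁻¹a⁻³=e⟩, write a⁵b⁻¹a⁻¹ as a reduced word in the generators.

Multiply left to right, reducing at each step:
  (a⁵) · b⁻¹ = a⁵b²
  (a⁵b²) · a⁻¹ = a⁹b²

Answer: a⁹b²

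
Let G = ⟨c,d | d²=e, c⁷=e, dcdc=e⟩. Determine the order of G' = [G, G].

G' = [G, G] is generated by all commutators. The generator-pair commutators are: [c, d] = c².
The subgroup they normally generate is {e, c, c², c³, c⁴, c⁵, c⁶}, of order 7.
Check: |G/G'| = 14/7 = 2 is the order of the abelianisation.

Answer: 7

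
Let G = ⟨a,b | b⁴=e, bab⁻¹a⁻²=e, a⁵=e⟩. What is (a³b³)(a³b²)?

Compute (a³b³) · (a³b²) by multiplying left to right and reducing via the relations at each step:
  (a³b³) · a³ = a²b³
  (a²b³) · b² = a²b

Answer: a²b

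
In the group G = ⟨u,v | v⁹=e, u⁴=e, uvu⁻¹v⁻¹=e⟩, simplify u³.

Compute successive powers of u, reducing at each step:
  u²: u · u = u²
  u³: (u²) · u = u³

Answer: u³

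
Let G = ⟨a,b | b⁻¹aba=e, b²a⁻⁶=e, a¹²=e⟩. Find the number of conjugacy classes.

The conjugacy classes (representative and size) are:
  [e] (size 1), [a¹¹] (size 2), [a²] (size 2), [a⁹] (size 2), [a⁴] (size 2), [a⁵] (size 2), [a⁶] (size 1), [a²b] (size 6), [ab] (size 6).
Class equation: 1 + 2 + 2 + 2 + 2 + 2 + 1 + 6 + 6 = 24 = |G|. So G has 9 conjugacy classes.

Answer: 9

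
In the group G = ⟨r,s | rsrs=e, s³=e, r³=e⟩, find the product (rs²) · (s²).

Compute (rs²) · (s²) by multiplying left to right and reducing via the relations at each step:
  (rs²) · s² = rs

Answer: rs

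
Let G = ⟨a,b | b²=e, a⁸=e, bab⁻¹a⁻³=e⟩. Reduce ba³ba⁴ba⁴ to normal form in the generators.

Multiply left to right, reducing at each step:
  b · a³ = ab
  (ab) · b = a
  a · a⁴ = a⁵
  (a⁵) · b = a⁵b
  (a⁵b) · a⁴ = ab

Answer: ab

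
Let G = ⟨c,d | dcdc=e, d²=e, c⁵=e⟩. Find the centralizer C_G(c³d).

⟨c³d⟩ ⊆ C_G(c³d) since powers of c³d commute with c³d; so |C_G(c³d)| ≥ |⟨c³d⟩| = 2.
By orbit–stabilizer, |C_G(c³d)| = |G| / |conj. class of c³d| = 10 / 5 = 2.
The 2 elements commuting with c³d are {e, c³d}.

Answer: {e, c³d}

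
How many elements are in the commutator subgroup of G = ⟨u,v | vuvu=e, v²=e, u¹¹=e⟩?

G' = [G, G] is generated by all commutators. The generator-pair commutators are: [u, v] = u².
The subgroup they normally generate is {e, u, u², u³, u⁴, u⁵, u⁶, u⁷, u⁸, u⁹, u¹⁰}, of order 11.
Check: |G/G'| = 22/11 = 2 is the order of the abelianisation.

Answer: 11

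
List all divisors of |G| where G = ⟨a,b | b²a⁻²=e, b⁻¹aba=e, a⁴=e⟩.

|G| = 8 = 2³. By Lagrange's theorem the order of any subgroup divides 8; the divisors of 8 are 1, 2, 4, 8.

Answer: 1, 2, 4, 8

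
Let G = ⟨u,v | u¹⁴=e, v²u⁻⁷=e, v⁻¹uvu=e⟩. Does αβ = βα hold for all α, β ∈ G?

u·v = uv but v·u = u⁶v⁻¹, so u·v ≠ v·u and G is not abelian.

Answer: No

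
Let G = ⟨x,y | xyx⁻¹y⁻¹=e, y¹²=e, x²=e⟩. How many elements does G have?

Enumerate words in the generators, reducing via the relations: the distinct elements are
  {e, x, y, xy, y², y³, y⁴, y⁵, y⁶, y⁷, y⁸, y⁹, xy², xy³, xy⁴, xy⁵, xy⁶, xy⁷, xy⁸, xy⁹, y¹¹, y¹⁰, xy¹¹, xy¹⁰}.
No further products give new elements, so |G| = 24.

Answer: 24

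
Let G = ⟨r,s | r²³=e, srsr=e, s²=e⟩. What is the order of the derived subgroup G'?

G' = [G, G] is generated by all commutators. The generator-pair commutators are: [r, s] = r².
The subgroup they normally generate is {e, r, r², r³, r⁴, r⁵, r⁶, r⁷, r⁸, r⁹, r¹⁰, r¹¹, r¹², r¹³, r¹⁴, r¹⁵, r¹⁶, r¹⁷, r¹⁸, r¹⁹, r²⁰, r²¹, r²²}, of order 23.
Check: |G/G'| = 46/23 = 2 is the order of the abelianisation.

Answer: 23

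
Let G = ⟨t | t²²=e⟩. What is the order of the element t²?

Compute successive powers until reaching e:
  (t²)¹ = t², (t²)² = t⁴, (t²)³ = t⁶, (t²)⁴ = t⁸, (t²)⁵ = t¹⁰, (t²)⁶ = t¹², (t²)⁷ = t¹⁴, (t²)⁸ = t¹⁶, (t²)⁹ = t¹⁸, (t²)¹⁰ = t²⁰, (t²)¹¹ = e.
The smallest positive k with (t²)ᵏ = e is 11.

Answer: 11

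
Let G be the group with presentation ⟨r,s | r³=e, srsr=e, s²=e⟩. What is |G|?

Enumerate words in the generators, reducing via the relations: the distinct elements are
  {e, r, s, rs, r², r²s}.
No further products give new elements, so |G| = 6.

Answer: 6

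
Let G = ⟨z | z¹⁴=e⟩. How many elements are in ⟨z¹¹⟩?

|⟨z¹¹⟩| equals the order of z¹¹. Compute successive powers until reaching e:
  (z¹¹)¹ = z¹¹, (z¹¹)² = z⁸, (z¹¹)³ = z⁵, (z¹¹)⁴ = z², (z¹¹)⁵ = z¹³, (z¹¹)⁶ = z¹⁰, (z¹¹)⁷ = z⁷, (z¹¹)⁸ = z⁴, (z¹¹)⁹ = z, (z¹¹)¹⁰ = z¹², (z¹¹)¹¹ = z⁹, (z¹¹)¹² = z⁶, (z¹¹)¹³ = z³, (z¹¹)¹⁴ = e.
The smallest positive k with (z¹¹)ᵏ = e is 14, so |⟨z¹¹⟩| = 14.

Answer: 14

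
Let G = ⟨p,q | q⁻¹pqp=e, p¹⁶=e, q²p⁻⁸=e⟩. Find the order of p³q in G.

Compute successive powers until reaching e:
  (p³q)¹ = p³q, (p³q)² = p⁸, (p³q)³ = p³q⁻¹, (p³q)⁴ = e.
The smallest positive k with (p³q)ᵏ = e is 4.

Answer: 4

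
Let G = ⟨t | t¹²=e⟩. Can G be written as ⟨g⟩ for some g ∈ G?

|G| = 12. The element t has order 12 (its powers give 12 distinct elements), so ⟨t⟩ = G and G is cyclic.

Answer: Yes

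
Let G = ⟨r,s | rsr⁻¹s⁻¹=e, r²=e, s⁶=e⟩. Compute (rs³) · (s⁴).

Compute (rs³) · (s⁴) by multiplying left to right and reducing via the relations at each step:
  (rs³) · s⁴ = rs

Answer: rs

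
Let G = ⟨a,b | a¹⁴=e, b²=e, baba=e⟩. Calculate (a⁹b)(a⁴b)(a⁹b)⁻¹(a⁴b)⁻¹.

[(a⁹b), (a⁴b)] = (a⁹b)·(a⁴b)·(a⁹b)⁻¹·(a⁴b)⁻¹.
  (a⁹b) · (a⁴b) = a⁵
  (a⁵) · (a⁹b) = b
  b · (a⁴b) = a¹⁰

Answer: a¹⁰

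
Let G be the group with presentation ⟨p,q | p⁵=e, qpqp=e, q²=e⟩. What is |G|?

Enumerate words in the generators, reducing via the relations: the distinct elements are
  {e, p, q, pq, p², p³, p⁴, p²q, p³q, p⁴q}.
No further products give new elements, so |G| = 10.

Answer: 10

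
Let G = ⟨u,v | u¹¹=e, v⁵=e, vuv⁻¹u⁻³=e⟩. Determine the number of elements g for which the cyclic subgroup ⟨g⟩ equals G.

⟨g⟩ = G would require ord(g) = |G| = 55, but the maximum element order in G is 11 < 55. So G is not cyclic and no single element generates it: the count is 0.

Answer: 0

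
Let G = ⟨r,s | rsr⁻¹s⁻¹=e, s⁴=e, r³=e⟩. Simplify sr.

Compute s · r by multiplying left to right and reducing via the relations at each step:
  s · r = rs

Answer: rs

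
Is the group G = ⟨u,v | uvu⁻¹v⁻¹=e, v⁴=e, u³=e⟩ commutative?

Each pair of generators commutes: u·v = uv = v·u. Since the generators pairwise commute, every element of G commutes with every other, so G is abelian.

Answer: Yes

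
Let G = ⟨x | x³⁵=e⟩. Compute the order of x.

Compute successive powers until reaching e:
  x¹ = x, x² = x², x³ = x³, x⁴ = x⁴, x⁵ = x⁵, x⁶ = x⁶, x⁷ = x⁷, x⁸ = x⁸, x⁹ = x⁹, x¹⁰ = x¹⁰, x¹¹ = x¹¹, x¹² = x¹², x¹³ = x¹³, x¹⁴ = x¹⁴, x¹⁵ = x¹⁵, x¹⁶ = x¹⁶, x¹⁷ = x¹⁷, x¹⁸ = x¹⁸, x¹⁹ = x¹⁹, x²⁰ = x²⁰, x²¹ = x²¹, x²² = x²², x²³ = x²³, x²⁴ = x²⁴, x²⁵ = x²⁵, x²⁶ = x²⁶, x²⁷ = x²⁷, x²⁸ = x²⁸, x²⁹ = x²⁹, x³⁰ = x³⁰, x³¹ = x³¹, x³² = x³², x³³ = x³³, x³⁴ = x³⁴, x³⁵ = e.
The smallest positive k with xᵏ = e is 35.

Answer: 35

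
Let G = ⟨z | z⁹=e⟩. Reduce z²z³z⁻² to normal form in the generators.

Multiply left to right, reducing at each step:
  (z²) · z³ = z⁵
  (z⁵) · z⁻² = z³

Answer: z³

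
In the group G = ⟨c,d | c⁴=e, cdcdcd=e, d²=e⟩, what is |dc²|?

Compute successive powers until reaching e:
  (dc²)¹ = dc², (dc²)² = c²dc²d, (dc²)³ = c²d, (dc²)⁴ = e.
The smallest positive k with (dc²)ᵏ = e is 4.

Answer: 4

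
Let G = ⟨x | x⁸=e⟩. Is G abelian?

G has a single generator, so G is cyclic and hence abelian.

Answer: Yes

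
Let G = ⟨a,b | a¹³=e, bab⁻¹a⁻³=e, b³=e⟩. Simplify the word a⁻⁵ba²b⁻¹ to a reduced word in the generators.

Multiply left to right, reducing at each step:
  (a⁸) · b = a⁸b
  (a⁸b) · a² = ab
  (ab) · b⁻¹ = a

Answer: a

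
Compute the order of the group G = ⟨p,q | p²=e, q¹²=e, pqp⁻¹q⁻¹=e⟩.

Enumerate words in the generators, reducing via the relations: the distinct elements are
  {e, p, q, pq, q², q³, q⁴, q⁵, q⁶, q⁷, q⁸, q⁹, pq², pq³, pq⁴, pq⁵, pq⁶, pq⁷, pq⁸, pq⁹, q¹¹, q¹⁰, pq¹¹, pq¹⁰}.
No further products give new elements, so |G| = 24.

Answer: 24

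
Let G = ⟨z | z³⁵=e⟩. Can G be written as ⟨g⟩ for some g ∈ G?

|G| = 35. The element z has order 35 (its powers give 35 distinct elements), so ⟨z⟩ = G and G is cyclic.

Answer: Yes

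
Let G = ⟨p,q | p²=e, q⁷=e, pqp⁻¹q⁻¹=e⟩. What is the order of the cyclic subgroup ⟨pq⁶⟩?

|⟨pq⁶⟩| equals the order of pq⁶. Compute successive powers until reaching e:
  (pq⁶)¹ = pq⁶, (pq⁶)² = q⁵, (pq⁶)³ = pq⁴, (pq⁶)⁴ = q³, (pq⁶)⁵ = pq², (pq⁶)⁶ = q, (pq⁶)⁷ = p, (pq⁶)⁸ = q⁶, (pq⁶)⁹ = pq⁵, (pq⁶)¹⁰ = q⁴, (pq⁶)¹¹ = pq³, (pq⁶)¹² = q², (pq⁶)¹³ = pq, (pq⁶)¹⁴ = e.
The smallest positive k with (pq⁶)ᵏ = e is 14, so |⟨pq⁶⟩| = 14.

Answer: 14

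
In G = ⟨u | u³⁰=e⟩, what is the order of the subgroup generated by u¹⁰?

|⟨u¹⁰⟩| equals the order of u¹⁰. Compute successive powers until reaching e:
  (u¹⁰)¹ = u¹⁰, (u¹⁰)² = u²⁰, (u¹⁰)³ = e.
The smallest positive k with (u¹⁰)ᵏ = e is 3, so |⟨u¹⁰⟩| = 3.

Answer: 3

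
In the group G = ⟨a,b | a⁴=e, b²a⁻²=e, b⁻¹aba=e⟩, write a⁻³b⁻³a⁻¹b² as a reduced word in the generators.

Multiply left to right, reducing at each step:
  a · b⁻³ = ab
  (ab) · a⁻¹ = b⁻¹
  (b⁻¹) · b² = b

Answer: b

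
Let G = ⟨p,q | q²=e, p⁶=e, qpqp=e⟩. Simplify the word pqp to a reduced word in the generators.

Multiply left to right, reducing at each step:
  p · q = pq
  (pq) · p = q

Answer: q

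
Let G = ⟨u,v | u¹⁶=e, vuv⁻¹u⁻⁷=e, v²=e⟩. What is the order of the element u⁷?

Compute successive powers until reaching e:
  (u⁷)¹ = u⁷, (u⁷)² = u¹⁴, (u⁷)³ = u⁵, (u⁷)⁴ = u¹², (u⁷)⁵ = u³, (u⁷)⁶ = u¹⁰, (u⁷)⁷ = u, (u⁷)⁸ = u⁸, (u⁷)⁹ = u¹⁵, (u⁷)¹⁰ = u⁶, (u⁷)¹¹ = u¹³, (u⁷)¹² = u⁴, (u⁷)¹³ = u¹¹, (u⁷)¹⁴ = u², (u⁷)¹⁵ = u⁹, (u⁷)¹⁶ = e.
The smallest positive k with (u⁷)ᵏ = e is 16.

Answer: 16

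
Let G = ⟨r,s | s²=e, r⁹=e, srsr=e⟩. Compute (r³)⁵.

Compute successive powers of (r³), reducing at each step:
  (r³)²: (r³) · r³ = r⁶
  (r³)³: (r⁶) · r³ = e
  (r³)⁴: e · r³ = r³
  (r³)⁵: (r³) · r³ = r⁶

Answer: r⁶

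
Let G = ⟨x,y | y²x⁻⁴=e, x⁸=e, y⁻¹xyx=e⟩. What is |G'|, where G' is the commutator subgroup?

G' = [G, G] is generated by all commutators. The generator-pair commutators are: [x, y] = x².
The subgroup they normally generate is {e, x², x⁴, x⁶}, of order 4.
Check: |G/G'| = 16/4 = 4 is the order of the abelianisation.

Answer: 4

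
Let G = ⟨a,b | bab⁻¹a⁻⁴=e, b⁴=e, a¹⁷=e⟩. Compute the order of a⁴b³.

Compute successive powers until reaching e:
  (a⁴b³)¹ = a⁴b³, (a⁴b³)² = a⁵b², (a⁴b³)³ = ab, (a⁴b³)⁴ = e.
The smallest positive k with (a⁴b³)ᵏ = e is 4.

Answer: 4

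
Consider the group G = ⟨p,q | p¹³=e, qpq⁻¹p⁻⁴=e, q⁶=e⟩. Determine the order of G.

Enumerate words in the generators, reducing via the relations: the distinct elements are
  {e, p, q, pq, p², p³, p⁴, p⁵, p⁶, p⁷, p⁸, p⁹, q², q³, q⁴, q⁵, pq², pq³, pq⁴, pq⁵, p²q, p³q, p¹², p¹¹, p¹⁰, p⁴q, p⁵q, p⁶q, p⁷q, p⁸q, p⁹q, p²q², p²q³, p²q⁴, p²q⁵, p³q², p³q³, p³q⁴, p³q⁵, p¹²q, p¹¹q, p¹⁰q, p⁴q², p⁴q³, p⁴q⁴, p⁴q⁵, p⁵q², p⁵q³, p⁵q⁴, p⁵q⁵, p⁶q², p⁶q³, p⁶q⁴, p⁶q⁵, p⁷q², p⁷q³, p⁷q⁴, p⁷q⁵, p⁸q², p⁸q³, p⁸q⁴, p⁸q⁵, p⁹q², p⁹q³, p⁹q⁴, p⁹q⁵, p¹²q², p¹²q³, p¹²q⁴, p¹²q⁵, p¹¹q², p¹¹q³, p¹¹q⁴, p¹¹q⁵, p¹⁰q², p¹⁰q³, p¹⁰q⁴, p¹⁰q⁵}.
No further products give new elements, so |G| = 78.

Answer: 78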